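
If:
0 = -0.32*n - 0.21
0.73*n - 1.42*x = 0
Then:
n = -0.66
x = -0.34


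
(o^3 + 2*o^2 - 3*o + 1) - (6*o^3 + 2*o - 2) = -5*o^3 + 2*o^2 - 5*o + 3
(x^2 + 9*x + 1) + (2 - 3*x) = x^2 + 6*x + 3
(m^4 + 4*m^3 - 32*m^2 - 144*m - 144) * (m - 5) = m^5 - m^4 - 52*m^3 + 16*m^2 + 576*m + 720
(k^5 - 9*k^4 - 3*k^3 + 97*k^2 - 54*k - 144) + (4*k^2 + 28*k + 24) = k^5 - 9*k^4 - 3*k^3 + 101*k^2 - 26*k - 120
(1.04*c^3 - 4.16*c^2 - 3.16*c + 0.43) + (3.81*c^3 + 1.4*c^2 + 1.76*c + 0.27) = 4.85*c^3 - 2.76*c^2 - 1.4*c + 0.7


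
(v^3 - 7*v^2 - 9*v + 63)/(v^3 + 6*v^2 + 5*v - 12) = (v^2 - 10*v + 21)/(v^2 + 3*v - 4)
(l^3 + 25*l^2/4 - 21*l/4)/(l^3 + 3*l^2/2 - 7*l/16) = 4*(4*l^2 + 25*l - 21)/(16*l^2 + 24*l - 7)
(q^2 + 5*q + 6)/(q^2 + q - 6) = (q + 2)/(q - 2)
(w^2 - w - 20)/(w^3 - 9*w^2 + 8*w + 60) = (w + 4)/(w^2 - 4*w - 12)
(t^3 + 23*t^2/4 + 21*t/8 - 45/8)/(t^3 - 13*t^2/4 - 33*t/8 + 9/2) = (t + 5)/(t - 4)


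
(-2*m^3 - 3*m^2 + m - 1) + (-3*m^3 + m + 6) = -5*m^3 - 3*m^2 + 2*m + 5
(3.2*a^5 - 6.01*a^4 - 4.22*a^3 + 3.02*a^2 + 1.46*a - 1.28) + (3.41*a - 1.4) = 3.2*a^5 - 6.01*a^4 - 4.22*a^3 + 3.02*a^2 + 4.87*a - 2.68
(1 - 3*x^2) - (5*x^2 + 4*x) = -8*x^2 - 4*x + 1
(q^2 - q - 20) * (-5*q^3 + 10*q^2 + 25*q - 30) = -5*q^5 + 15*q^4 + 115*q^3 - 255*q^2 - 470*q + 600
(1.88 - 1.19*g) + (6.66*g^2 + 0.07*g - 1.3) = 6.66*g^2 - 1.12*g + 0.58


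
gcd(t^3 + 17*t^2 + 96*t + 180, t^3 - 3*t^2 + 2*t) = 1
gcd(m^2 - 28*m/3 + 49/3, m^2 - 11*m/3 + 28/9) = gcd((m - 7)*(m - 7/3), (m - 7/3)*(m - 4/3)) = m - 7/3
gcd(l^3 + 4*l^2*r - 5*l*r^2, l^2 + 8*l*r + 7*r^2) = 1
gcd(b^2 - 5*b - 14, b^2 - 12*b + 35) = b - 7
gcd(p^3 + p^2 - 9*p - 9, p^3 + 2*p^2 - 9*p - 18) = p^2 - 9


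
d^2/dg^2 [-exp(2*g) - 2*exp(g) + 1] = (-4*exp(g) - 2)*exp(g)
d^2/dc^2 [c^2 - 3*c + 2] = 2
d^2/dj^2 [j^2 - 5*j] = 2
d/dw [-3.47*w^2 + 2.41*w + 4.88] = 2.41 - 6.94*w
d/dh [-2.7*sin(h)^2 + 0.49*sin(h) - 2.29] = (0.49 - 5.4*sin(h))*cos(h)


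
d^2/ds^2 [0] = 0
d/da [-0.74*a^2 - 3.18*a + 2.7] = -1.48*a - 3.18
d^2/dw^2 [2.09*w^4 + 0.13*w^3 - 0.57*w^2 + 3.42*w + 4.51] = 25.08*w^2 + 0.78*w - 1.14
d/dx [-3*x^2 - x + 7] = -6*x - 1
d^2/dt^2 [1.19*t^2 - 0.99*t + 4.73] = 2.38000000000000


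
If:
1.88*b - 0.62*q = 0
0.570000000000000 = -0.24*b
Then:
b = -2.38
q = -7.20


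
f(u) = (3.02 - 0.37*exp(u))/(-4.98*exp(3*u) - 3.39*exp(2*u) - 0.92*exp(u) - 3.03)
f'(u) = (3.02 - 0.37*exp(u))*(14.94*exp(3*u) + 6.78*exp(2*u) + 0.92*exp(u))/(-4.98*exp(3*u) - 3.39*exp(2*u) - 0.92*exp(u) - 3.03)^2 - 0.37*exp(u)/(-4.98*exp(3*u) - 3.39*exp(2*u) - 0.92*exp(u) - 3.03) = (-3.6852*exp(3*u) + 43.8645*exp(2*u) + 20.4756*exp(u) + 3.8995)*exp(u)/(24.8004*exp(6*u) + 33.7644*exp(5*u) + 20.6553*exp(4*u) + 36.4164*exp(3*u) + 21.3898*exp(2*u) + 5.5752*exp(u) + 9.1809)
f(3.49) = 0.00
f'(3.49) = -0.00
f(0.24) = -0.13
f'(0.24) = 0.30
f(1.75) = -0.00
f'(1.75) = 0.00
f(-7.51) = -1.00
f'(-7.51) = 0.00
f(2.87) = 0.00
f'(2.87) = -0.00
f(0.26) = -0.12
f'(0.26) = 0.29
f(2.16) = 0.00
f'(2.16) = 0.00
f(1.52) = -0.00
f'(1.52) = 0.01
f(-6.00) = -1.00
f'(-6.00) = 0.00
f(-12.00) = -1.00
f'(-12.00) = 0.00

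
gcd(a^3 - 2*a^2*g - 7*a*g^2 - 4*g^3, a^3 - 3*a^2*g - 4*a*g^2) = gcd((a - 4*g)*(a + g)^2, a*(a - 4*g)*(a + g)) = a^2 - 3*a*g - 4*g^2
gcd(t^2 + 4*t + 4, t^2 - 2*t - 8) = t + 2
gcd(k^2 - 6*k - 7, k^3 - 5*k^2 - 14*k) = k - 7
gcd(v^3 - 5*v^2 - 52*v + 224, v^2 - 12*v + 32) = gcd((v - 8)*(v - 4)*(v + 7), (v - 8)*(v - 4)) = v^2 - 12*v + 32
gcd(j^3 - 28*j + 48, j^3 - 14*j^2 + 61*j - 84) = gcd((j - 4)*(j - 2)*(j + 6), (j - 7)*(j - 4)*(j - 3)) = j - 4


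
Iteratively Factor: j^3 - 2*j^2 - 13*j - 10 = (j - 5)*(j^2 + 3*j + 2) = (j - 5)*(j + 2)*(j + 1)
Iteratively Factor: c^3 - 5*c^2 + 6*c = (c - 2)*(c^2 - 3*c) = c*(c - 2)*(c - 3)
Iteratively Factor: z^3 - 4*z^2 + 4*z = (z - 2)*(z^2 - 2*z) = z*(z - 2)*(z - 2)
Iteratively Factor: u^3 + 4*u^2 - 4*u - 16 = (u + 4)*(u^2 - 4) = (u + 2)*(u + 4)*(u - 2)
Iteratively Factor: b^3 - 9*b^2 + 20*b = (b - 4)*(b^2 - 5*b) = b*(b - 4)*(b - 5)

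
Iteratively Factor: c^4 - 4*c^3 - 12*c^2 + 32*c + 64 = (c - 4)*(c^3 - 12*c - 16) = (c - 4)*(c + 2)*(c^2 - 2*c - 8) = (c - 4)*(c + 2)^2*(c - 4)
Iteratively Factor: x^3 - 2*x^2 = (x)*(x^2 - 2*x) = x*(x - 2)*(x)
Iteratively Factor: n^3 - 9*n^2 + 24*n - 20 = (n - 2)*(n^2 - 7*n + 10) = (n - 2)^2*(n - 5)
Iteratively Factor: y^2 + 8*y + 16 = (y + 4)*(y + 4)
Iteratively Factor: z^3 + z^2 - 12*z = (z)*(z^2 + z - 12) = z*(z + 4)*(z - 3)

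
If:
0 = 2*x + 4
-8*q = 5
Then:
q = -5/8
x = -2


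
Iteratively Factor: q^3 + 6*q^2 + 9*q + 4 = (q + 1)*(q^2 + 5*q + 4) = (q + 1)^2*(q + 4)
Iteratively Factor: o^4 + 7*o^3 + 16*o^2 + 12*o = (o + 2)*(o^3 + 5*o^2 + 6*o) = (o + 2)^2*(o^2 + 3*o) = (o + 2)^2*(o + 3)*(o)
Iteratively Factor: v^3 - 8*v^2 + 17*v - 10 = (v - 1)*(v^2 - 7*v + 10) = (v - 5)*(v - 1)*(v - 2)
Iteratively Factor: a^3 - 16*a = (a + 4)*(a^2 - 4*a) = a*(a + 4)*(a - 4)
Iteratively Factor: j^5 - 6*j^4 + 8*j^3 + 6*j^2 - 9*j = (j + 1)*(j^4 - 7*j^3 + 15*j^2 - 9*j) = (j - 1)*(j + 1)*(j^3 - 6*j^2 + 9*j) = (j - 3)*(j - 1)*(j + 1)*(j^2 - 3*j) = j*(j - 3)*(j - 1)*(j + 1)*(j - 3)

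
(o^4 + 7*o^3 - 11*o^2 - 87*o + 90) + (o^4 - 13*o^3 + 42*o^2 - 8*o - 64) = 2*o^4 - 6*o^3 + 31*o^2 - 95*o + 26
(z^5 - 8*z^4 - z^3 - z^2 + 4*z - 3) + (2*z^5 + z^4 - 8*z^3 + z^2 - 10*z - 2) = 3*z^5 - 7*z^4 - 9*z^3 - 6*z - 5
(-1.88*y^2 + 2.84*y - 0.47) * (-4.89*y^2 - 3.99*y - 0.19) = 9.1932*y^4 - 6.3864*y^3 - 8.6761*y^2 + 1.3357*y + 0.0893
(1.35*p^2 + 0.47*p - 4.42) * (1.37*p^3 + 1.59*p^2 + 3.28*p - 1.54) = 1.8495*p^5 + 2.7904*p^4 - 0.880100000000001*p^3 - 7.5652*p^2 - 15.2214*p + 6.8068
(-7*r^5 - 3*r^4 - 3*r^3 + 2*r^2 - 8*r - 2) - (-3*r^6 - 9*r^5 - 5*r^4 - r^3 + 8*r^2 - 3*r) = 3*r^6 + 2*r^5 + 2*r^4 - 2*r^3 - 6*r^2 - 5*r - 2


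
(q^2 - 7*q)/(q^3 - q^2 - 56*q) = (7 - q)/(-q^2 + q + 56)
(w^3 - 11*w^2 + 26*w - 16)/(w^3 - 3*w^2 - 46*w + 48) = (w - 2)/(w + 6)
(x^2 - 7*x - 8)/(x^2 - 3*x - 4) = (x - 8)/(x - 4)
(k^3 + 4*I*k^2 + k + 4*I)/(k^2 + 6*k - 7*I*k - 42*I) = (k^3 + 4*I*k^2 + k + 4*I)/(k^2 + k*(6 - 7*I) - 42*I)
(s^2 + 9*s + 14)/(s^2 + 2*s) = (s + 7)/s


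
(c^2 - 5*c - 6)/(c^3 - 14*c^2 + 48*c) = (c + 1)/(c*(c - 8))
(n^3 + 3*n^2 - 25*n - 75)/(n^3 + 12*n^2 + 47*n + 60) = (n - 5)/(n + 4)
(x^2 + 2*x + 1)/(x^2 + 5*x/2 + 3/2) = 2*(x + 1)/(2*x + 3)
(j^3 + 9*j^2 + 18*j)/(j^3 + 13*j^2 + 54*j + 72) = j/(j + 4)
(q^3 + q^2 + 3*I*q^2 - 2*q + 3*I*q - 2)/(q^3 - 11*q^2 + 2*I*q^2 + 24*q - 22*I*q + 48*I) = (q^2 + q*(1 + I) + I)/(q^2 - 11*q + 24)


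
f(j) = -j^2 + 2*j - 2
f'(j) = 2 - 2*j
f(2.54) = -3.37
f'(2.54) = -3.08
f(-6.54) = -57.85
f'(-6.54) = 15.08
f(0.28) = -1.52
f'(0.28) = 1.44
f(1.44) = -1.19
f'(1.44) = -0.88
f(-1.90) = -9.41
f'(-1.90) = 5.80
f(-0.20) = -2.44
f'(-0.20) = 2.40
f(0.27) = -1.53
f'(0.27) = 1.46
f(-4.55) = -31.80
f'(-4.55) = 11.10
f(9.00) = -65.00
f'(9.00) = -16.00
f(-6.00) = -50.00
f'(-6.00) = 14.00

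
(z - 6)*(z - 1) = z^2 - 7*z + 6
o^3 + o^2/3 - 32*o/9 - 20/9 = (o - 2)*(o + 2/3)*(o + 5/3)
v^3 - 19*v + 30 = (v - 3)*(v - 2)*(v + 5)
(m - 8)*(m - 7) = m^2 - 15*m + 56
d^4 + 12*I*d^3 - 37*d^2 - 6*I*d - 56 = (d - I)*(d + 2*I)*(d + 4*I)*(d + 7*I)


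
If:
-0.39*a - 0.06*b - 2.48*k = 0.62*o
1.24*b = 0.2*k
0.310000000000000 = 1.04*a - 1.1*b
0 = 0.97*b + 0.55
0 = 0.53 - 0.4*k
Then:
No Solution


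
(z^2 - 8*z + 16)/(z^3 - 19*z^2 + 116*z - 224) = (z - 4)/(z^2 - 15*z + 56)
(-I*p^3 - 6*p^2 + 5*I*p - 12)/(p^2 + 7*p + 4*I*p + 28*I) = (-I*p^3 - 6*p^2 + 5*I*p - 12)/(p^2 + p*(7 + 4*I) + 28*I)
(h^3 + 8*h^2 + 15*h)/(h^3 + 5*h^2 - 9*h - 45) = h/(h - 3)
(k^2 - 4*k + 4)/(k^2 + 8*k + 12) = (k^2 - 4*k + 4)/(k^2 + 8*k + 12)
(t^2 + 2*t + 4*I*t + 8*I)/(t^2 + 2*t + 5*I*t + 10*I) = (t + 4*I)/(t + 5*I)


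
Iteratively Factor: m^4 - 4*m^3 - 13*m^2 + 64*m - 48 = (m + 4)*(m^3 - 8*m^2 + 19*m - 12) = (m - 3)*(m + 4)*(m^2 - 5*m + 4) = (m - 3)*(m - 1)*(m + 4)*(m - 4)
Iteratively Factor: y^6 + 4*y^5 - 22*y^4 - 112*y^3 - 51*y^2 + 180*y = (y + 4)*(y^5 - 22*y^3 - 24*y^2 + 45*y) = (y + 3)*(y + 4)*(y^4 - 3*y^3 - 13*y^2 + 15*y) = y*(y + 3)*(y + 4)*(y^3 - 3*y^2 - 13*y + 15) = y*(y - 5)*(y + 3)*(y + 4)*(y^2 + 2*y - 3) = y*(y - 5)*(y + 3)^2*(y + 4)*(y - 1)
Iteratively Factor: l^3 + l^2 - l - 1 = (l + 1)*(l^2 - 1) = (l + 1)^2*(l - 1)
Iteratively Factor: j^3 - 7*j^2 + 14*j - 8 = (j - 4)*(j^2 - 3*j + 2) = (j - 4)*(j - 2)*(j - 1)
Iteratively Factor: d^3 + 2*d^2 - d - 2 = (d + 1)*(d^2 + d - 2) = (d + 1)*(d + 2)*(d - 1)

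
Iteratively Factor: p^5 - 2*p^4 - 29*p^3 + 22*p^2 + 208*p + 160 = (p + 2)*(p^4 - 4*p^3 - 21*p^2 + 64*p + 80) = (p - 5)*(p + 2)*(p^3 + p^2 - 16*p - 16) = (p - 5)*(p - 4)*(p + 2)*(p^2 + 5*p + 4) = (p - 5)*(p - 4)*(p + 1)*(p + 2)*(p + 4)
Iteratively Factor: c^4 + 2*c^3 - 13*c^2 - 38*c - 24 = (c - 4)*(c^3 + 6*c^2 + 11*c + 6) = (c - 4)*(c + 3)*(c^2 + 3*c + 2) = (c - 4)*(c + 2)*(c + 3)*(c + 1)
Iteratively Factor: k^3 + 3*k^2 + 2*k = (k)*(k^2 + 3*k + 2) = k*(k + 1)*(k + 2)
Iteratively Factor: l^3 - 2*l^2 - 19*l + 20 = (l - 5)*(l^2 + 3*l - 4) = (l - 5)*(l - 1)*(l + 4)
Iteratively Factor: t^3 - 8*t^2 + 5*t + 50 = (t + 2)*(t^2 - 10*t + 25) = (t - 5)*(t + 2)*(t - 5)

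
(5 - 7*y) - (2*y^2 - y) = -2*y^2 - 6*y + 5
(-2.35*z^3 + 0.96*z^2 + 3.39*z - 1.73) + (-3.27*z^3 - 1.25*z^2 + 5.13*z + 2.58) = -5.62*z^3 - 0.29*z^2 + 8.52*z + 0.85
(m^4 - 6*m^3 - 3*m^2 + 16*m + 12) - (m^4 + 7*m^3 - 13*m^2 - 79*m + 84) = -13*m^3 + 10*m^2 + 95*m - 72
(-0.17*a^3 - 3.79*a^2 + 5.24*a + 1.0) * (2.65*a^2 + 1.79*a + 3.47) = -0.4505*a^5 - 10.3478*a^4 + 6.512*a^3 - 1.1217*a^2 + 19.9728*a + 3.47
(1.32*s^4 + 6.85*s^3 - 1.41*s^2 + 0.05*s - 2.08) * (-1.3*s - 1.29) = -1.716*s^5 - 10.6078*s^4 - 7.0035*s^3 + 1.7539*s^2 + 2.6395*s + 2.6832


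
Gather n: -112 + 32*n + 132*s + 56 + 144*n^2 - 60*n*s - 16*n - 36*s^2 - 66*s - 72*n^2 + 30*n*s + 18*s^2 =72*n^2 + n*(16 - 30*s) - 18*s^2 + 66*s - 56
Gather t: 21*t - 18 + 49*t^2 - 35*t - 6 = 49*t^2 - 14*t - 24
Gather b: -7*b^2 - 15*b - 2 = -7*b^2 - 15*b - 2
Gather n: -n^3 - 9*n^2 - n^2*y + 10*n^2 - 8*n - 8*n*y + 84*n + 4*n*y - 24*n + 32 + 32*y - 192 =-n^3 + n^2*(1 - y) + n*(52 - 4*y) + 32*y - 160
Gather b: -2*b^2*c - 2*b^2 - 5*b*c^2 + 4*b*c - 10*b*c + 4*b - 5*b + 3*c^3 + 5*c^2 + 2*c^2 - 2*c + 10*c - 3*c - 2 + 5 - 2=b^2*(-2*c - 2) + b*(-5*c^2 - 6*c - 1) + 3*c^3 + 7*c^2 + 5*c + 1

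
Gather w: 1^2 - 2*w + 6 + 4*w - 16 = 2*w - 9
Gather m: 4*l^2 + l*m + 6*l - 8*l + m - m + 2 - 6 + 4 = 4*l^2 + l*m - 2*l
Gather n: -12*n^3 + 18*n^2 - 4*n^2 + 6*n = -12*n^3 + 14*n^2 + 6*n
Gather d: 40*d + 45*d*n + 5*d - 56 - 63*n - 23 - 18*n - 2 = d*(45*n + 45) - 81*n - 81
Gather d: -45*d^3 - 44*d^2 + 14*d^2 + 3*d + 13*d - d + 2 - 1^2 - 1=-45*d^3 - 30*d^2 + 15*d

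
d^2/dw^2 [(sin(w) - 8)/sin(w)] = 8/sin(w) - 16/sin(w)^3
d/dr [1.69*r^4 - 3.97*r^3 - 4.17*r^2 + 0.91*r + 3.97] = 6.76*r^3 - 11.91*r^2 - 8.34*r + 0.91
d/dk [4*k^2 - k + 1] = 8*k - 1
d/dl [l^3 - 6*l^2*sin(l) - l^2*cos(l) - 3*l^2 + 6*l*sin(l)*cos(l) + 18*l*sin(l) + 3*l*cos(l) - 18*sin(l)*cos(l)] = l^2*sin(l) - 6*l^2*cos(l) + 3*l^2 - 15*l*sin(l) + 16*l*cos(l) + 6*l*cos(2*l) - 6*l + 18*sin(l) + 3*sin(2*l) + 3*cos(l) - 18*cos(2*l)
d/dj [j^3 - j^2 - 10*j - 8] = 3*j^2 - 2*j - 10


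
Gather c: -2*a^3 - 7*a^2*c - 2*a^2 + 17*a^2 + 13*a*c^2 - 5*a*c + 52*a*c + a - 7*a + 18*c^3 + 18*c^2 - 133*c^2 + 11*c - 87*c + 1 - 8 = -2*a^3 + 15*a^2 - 6*a + 18*c^3 + c^2*(13*a - 115) + c*(-7*a^2 + 47*a - 76) - 7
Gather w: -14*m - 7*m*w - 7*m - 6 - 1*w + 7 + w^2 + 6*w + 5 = -21*m + w^2 + w*(5 - 7*m) + 6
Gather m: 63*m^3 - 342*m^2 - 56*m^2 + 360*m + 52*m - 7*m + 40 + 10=63*m^3 - 398*m^2 + 405*m + 50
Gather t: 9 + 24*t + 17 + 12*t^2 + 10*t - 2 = 12*t^2 + 34*t + 24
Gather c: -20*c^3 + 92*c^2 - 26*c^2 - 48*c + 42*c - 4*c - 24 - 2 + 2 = -20*c^3 + 66*c^2 - 10*c - 24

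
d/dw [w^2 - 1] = 2*w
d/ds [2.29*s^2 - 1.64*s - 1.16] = 4.58*s - 1.64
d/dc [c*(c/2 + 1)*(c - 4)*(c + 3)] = 2*c^3 + 3*c^2/2 - 14*c - 12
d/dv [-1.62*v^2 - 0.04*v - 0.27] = -3.24*v - 0.04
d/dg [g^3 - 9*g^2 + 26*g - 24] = 3*g^2 - 18*g + 26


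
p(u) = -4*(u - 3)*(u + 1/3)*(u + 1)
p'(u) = -4*(u - 3)*(u + 1/3) - 4*(u - 3)*(u + 1) - 4*(u + 1/3)*(u + 1) = -12*u^2 + 40*u/3 + 44/3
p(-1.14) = 1.87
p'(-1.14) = -16.13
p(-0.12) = 2.34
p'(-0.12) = 12.89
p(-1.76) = 20.64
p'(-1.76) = -45.97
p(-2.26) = 51.08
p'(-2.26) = -76.76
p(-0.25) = 0.81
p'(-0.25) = 10.58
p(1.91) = 28.46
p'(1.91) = -3.64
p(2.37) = 22.96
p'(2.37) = -21.14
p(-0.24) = 0.92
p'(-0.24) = 10.78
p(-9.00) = 3328.00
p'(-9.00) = -1077.33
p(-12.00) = 7700.00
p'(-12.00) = -1873.33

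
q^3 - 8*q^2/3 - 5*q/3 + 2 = (q - 3)*(q - 2/3)*(q + 1)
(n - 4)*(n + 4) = n^2 - 16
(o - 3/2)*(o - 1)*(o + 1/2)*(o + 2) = o^4 - 15*o^2/4 + 5*o/4 + 3/2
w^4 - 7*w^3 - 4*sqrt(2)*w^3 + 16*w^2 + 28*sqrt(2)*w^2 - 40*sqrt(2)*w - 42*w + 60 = (w - 5)*(w - 2)*(w - 3*sqrt(2))*(w - sqrt(2))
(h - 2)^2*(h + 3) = h^3 - h^2 - 8*h + 12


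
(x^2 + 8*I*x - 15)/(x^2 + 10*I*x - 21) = (x + 5*I)/(x + 7*I)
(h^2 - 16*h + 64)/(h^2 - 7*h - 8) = (h - 8)/(h + 1)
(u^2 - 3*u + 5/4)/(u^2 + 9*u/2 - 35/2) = (u - 1/2)/(u + 7)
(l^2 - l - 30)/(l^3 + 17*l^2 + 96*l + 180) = (l - 6)/(l^2 + 12*l + 36)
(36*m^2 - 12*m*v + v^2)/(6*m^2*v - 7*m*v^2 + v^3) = (-6*m + v)/(v*(-m + v))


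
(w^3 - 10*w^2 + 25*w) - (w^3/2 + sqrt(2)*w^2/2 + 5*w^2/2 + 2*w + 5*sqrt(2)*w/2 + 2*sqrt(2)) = w^3/2 - 25*w^2/2 - sqrt(2)*w^2/2 - 5*sqrt(2)*w/2 + 23*w - 2*sqrt(2)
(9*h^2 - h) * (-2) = -18*h^2 + 2*h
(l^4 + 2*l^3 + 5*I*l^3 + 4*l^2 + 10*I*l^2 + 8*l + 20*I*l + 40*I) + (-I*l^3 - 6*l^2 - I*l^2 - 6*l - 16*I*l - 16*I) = l^4 + 2*l^3 + 4*I*l^3 - 2*l^2 + 9*I*l^2 + 2*l + 4*I*l + 24*I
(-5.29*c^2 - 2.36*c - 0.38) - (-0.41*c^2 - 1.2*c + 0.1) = -4.88*c^2 - 1.16*c - 0.48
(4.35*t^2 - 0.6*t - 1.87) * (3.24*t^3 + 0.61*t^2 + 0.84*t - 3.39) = 14.094*t^5 + 0.7095*t^4 - 2.7708*t^3 - 16.3912*t^2 + 0.4632*t + 6.3393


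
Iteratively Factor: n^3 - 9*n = (n)*(n^2 - 9) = n*(n + 3)*(n - 3)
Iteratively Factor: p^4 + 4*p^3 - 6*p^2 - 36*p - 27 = (p + 1)*(p^3 + 3*p^2 - 9*p - 27) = (p - 3)*(p + 1)*(p^2 + 6*p + 9) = (p - 3)*(p + 1)*(p + 3)*(p + 3)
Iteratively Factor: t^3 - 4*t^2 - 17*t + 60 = (t + 4)*(t^2 - 8*t + 15) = (t - 5)*(t + 4)*(t - 3)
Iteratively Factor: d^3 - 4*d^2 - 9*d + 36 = (d - 4)*(d^2 - 9) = (d - 4)*(d + 3)*(d - 3)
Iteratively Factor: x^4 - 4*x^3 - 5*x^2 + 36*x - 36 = (x + 3)*(x^3 - 7*x^2 + 16*x - 12) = (x - 2)*(x + 3)*(x^2 - 5*x + 6) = (x - 3)*(x - 2)*(x + 3)*(x - 2)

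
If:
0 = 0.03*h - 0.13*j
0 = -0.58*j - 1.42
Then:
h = -10.61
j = -2.45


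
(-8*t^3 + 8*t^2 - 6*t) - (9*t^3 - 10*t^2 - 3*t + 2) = -17*t^3 + 18*t^2 - 3*t - 2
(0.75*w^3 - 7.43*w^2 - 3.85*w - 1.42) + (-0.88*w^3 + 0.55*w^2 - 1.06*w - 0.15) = -0.13*w^3 - 6.88*w^2 - 4.91*w - 1.57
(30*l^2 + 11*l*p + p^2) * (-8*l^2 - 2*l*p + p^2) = -240*l^4 - 148*l^3*p + 9*l*p^3 + p^4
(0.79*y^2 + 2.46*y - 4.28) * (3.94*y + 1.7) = 3.1126*y^3 + 11.0354*y^2 - 12.6812*y - 7.276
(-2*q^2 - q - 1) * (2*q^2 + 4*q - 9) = -4*q^4 - 10*q^3 + 12*q^2 + 5*q + 9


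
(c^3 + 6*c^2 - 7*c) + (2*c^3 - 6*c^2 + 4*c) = 3*c^3 - 3*c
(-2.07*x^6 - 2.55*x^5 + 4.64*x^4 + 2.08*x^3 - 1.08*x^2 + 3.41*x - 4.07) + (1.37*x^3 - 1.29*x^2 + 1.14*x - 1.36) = -2.07*x^6 - 2.55*x^5 + 4.64*x^4 + 3.45*x^3 - 2.37*x^2 + 4.55*x - 5.43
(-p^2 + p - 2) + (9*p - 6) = -p^2 + 10*p - 8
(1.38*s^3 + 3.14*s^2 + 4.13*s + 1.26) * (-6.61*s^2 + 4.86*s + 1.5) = -9.1218*s^5 - 14.0486*s^4 - 9.9689*s^3 + 16.4532*s^2 + 12.3186*s + 1.89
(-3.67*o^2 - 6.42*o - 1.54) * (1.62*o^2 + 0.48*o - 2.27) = -5.9454*o^4 - 12.162*o^3 + 2.7545*o^2 + 13.8342*o + 3.4958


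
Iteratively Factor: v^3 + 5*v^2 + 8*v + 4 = (v + 1)*(v^2 + 4*v + 4) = (v + 1)*(v + 2)*(v + 2)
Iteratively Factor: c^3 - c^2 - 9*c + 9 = (c - 1)*(c^2 - 9) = (c - 1)*(c + 3)*(c - 3)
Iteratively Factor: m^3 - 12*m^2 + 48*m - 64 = (m - 4)*(m^2 - 8*m + 16) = (m - 4)^2*(m - 4)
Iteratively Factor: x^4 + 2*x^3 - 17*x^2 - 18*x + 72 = (x + 4)*(x^3 - 2*x^2 - 9*x + 18) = (x - 2)*(x + 4)*(x^2 - 9) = (x - 2)*(x + 3)*(x + 4)*(x - 3)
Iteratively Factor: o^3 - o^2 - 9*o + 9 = (o - 1)*(o^2 - 9) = (o - 3)*(o - 1)*(o + 3)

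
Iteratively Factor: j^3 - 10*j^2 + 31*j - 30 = (j - 5)*(j^2 - 5*j + 6) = (j - 5)*(j - 3)*(j - 2)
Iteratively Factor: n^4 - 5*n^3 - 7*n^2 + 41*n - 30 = (n - 2)*(n^3 - 3*n^2 - 13*n + 15) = (n - 2)*(n + 3)*(n^2 - 6*n + 5) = (n - 2)*(n - 1)*(n + 3)*(n - 5)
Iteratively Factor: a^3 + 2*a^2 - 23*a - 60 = (a + 4)*(a^2 - 2*a - 15) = (a - 5)*(a + 4)*(a + 3)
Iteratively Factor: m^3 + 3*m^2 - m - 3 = (m + 3)*(m^2 - 1) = (m - 1)*(m + 3)*(m + 1)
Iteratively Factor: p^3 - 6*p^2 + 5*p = (p)*(p^2 - 6*p + 5) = p*(p - 5)*(p - 1)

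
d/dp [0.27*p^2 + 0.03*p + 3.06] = 0.54*p + 0.03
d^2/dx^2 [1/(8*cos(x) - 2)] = 2*(4*sin(x)^2 - cos(x) + 4)/(4*cos(x) - 1)^3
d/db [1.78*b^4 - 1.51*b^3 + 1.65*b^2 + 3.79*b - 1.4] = 7.12*b^3 - 4.53*b^2 + 3.3*b + 3.79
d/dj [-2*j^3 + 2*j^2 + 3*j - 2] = -6*j^2 + 4*j + 3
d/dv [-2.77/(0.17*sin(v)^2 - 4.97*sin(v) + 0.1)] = (0.9418*sin(v) - 13.7669)*cos(v)/(0.17*sin(v)^2 - 4.97*sin(v) + 0.1)^2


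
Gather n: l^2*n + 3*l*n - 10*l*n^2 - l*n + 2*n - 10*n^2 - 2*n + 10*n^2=-10*l*n^2 + n*(l^2 + 2*l)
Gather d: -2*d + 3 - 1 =2 - 2*d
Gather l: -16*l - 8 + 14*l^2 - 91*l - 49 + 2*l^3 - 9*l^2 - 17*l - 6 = 2*l^3 + 5*l^2 - 124*l - 63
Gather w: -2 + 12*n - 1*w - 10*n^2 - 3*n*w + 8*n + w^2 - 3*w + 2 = -10*n^2 + 20*n + w^2 + w*(-3*n - 4)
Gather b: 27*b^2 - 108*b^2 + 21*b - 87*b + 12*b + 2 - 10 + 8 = -81*b^2 - 54*b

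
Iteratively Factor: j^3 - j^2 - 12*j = (j)*(j^2 - j - 12) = j*(j + 3)*(j - 4)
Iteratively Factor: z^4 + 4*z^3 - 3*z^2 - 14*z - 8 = (z - 2)*(z^3 + 6*z^2 + 9*z + 4) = (z - 2)*(z + 1)*(z^2 + 5*z + 4) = (z - 2)*(z + 1)^2*(z + 4)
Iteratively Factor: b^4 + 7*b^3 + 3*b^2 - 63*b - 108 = (b + 3)*(b^3 + 4*b^2 - 9*b - 36) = (b + 3)^2*(b^2 + b - 12) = (b + 3)^2*(b + 4)*(b - 3)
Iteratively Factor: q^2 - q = (q)*(q - 1)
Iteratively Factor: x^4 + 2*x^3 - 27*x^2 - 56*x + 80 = (x - 1)*(x^3 + 3*x^2 - 24*x - 80) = (x - 1)*(x + 4)*(x^2 - x - 20) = (x - 1)*(x + 4)^2*(x - 5)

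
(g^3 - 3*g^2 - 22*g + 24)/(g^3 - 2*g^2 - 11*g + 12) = (g^2 - 2*g - 24)/(g^2 - g - 12)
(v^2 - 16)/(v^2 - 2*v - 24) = (v - 4)/(v - 6)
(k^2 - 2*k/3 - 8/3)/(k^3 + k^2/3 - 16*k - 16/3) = (3*k^2 - 2*k - 8)/(3*k^3 + k^2 - 48*k - 16)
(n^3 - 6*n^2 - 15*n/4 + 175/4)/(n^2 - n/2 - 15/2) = (2*n^2 - 17*n + 35)/(2*(n - 3))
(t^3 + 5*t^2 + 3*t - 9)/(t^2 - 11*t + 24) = (t^3 + 5*t^2 + 3*t - 9)/(t^2 - 11*t + 24)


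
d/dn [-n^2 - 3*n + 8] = -2*n - 3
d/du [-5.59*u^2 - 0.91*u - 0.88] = -11.18*u - 0.91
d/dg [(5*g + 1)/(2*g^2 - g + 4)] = (10*g^2 - 5*g - (4*g - 1)*(5*g + 1) + 20)/(2*g^2 - g + 4)^2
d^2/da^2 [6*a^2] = 12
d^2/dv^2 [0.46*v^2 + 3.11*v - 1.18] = 0.920000000000000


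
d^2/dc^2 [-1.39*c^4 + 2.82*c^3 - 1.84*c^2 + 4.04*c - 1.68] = -16.68*c^2 + 16.92*c - 3.68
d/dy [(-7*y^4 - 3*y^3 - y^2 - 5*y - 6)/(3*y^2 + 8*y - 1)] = (-42*y^5 - 177*y^4 - 20*y^3 + 16*y^2 + 38*y + 53)/(9*y^4 + 48*y^3 + 58*y^2 - 16*y + 1)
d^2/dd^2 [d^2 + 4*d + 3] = 2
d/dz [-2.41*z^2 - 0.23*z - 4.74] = -4.82*z - 0.23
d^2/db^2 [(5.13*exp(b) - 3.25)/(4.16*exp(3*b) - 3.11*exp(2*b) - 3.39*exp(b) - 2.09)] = (355.110912*exp(6*b) - 705.298464*exp(5*b) + 801.518321*exp(4*b) + 491.672759*exp(3*b) - 557.171397*exp(2*b) + 10.802812*exp(b) + 45.434928)*exp(b)/(71.991296*exp(9*b) - 161.461248*exp(8*b) - 55.290144*exp(7*b) + 124.564441*exp(6*b) + 207.293655*exp(5*b) + 8.978736*exp(4*b) - 116.652297*exp(3*b) - 112.80984*exp(2*b) - 44.423577*exp(b) - 9.129329)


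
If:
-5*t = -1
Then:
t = 1/5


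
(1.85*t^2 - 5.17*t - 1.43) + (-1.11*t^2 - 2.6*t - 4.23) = 0.74*t^2 - 7.77*t - 5.66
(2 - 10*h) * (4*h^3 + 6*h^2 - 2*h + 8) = -40*h^4 - 52*h^3 + 32*h^2 - 84*h + 16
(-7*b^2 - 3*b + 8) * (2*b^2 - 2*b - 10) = -14*b^4 + 8*b^3 + 92*b^2 + 14*b - 80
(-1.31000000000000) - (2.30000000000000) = -3.61000000000000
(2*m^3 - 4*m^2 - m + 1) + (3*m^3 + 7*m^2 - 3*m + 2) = 5*m^3 + 3*m^2 - 4*m + 3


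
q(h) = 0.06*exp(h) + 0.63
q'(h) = 0.06*exp(h)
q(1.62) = 0.93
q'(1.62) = 0.30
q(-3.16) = 0.63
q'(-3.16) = 0.00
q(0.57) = 0.74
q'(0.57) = 0.11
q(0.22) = 0.70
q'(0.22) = 0.07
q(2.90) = 1.72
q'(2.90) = 1.09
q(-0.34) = 0.67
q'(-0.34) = 0.04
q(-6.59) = 0.63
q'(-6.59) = 0.00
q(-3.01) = 0.63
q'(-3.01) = 0.00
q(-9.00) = 0.63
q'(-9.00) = 0.00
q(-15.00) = 0.63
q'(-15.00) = 0.00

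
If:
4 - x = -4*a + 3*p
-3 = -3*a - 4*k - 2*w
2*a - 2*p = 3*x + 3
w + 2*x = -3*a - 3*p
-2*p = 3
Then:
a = -51/20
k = -409/80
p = -3/2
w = 311/20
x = -17/10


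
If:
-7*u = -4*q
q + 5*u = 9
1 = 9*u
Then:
No Solution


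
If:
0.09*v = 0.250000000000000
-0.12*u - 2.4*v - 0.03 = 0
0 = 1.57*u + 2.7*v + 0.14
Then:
No Solution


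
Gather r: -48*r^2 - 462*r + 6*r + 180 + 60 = -48*r^2 - 456*r + 240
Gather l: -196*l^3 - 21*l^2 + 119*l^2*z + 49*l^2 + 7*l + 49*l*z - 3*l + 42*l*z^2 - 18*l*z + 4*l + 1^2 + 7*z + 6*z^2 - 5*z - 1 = -196*l^3 + l^2*(119*z + 28) + l*(42*z^2 + 31*z + 8) + 6*z^2 + 2*z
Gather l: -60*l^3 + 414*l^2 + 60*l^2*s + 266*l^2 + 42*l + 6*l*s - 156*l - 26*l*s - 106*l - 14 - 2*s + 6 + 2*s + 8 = -60*l^3 + l^2*(60*s + 680) + l*(-20*s - 220)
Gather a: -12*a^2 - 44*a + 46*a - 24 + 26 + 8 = -12*a^2 + 2*a + 10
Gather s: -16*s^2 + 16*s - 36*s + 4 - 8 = -16*s^2 - 20*s - 4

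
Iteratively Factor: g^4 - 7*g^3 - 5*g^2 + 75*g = (g - 5)*(g^3 - 2*g^2 - 15*g) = (g - 5)^2*(g^2 + 3*g) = g*(g - 5)^2*(g + 3)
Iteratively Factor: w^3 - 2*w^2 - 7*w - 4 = (w + 1)*(w^2 - 3*w - 4) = (w - 4)*(w + 1)*(w + 1)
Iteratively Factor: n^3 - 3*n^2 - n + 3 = (n - 1)*(n^2 - 2*n - 3) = (n - 1)*(n + 1)*(n - 3)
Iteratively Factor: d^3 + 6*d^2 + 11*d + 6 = (d + 3)*(d^2 + 3*d + 2) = (d + 2)*(d + 3)*(d + 1)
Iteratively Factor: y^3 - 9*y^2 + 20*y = (y)*(y^2 - 9*y + 20) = y*(y - 5)*(y - 4)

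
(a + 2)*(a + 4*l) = a^2 + 4*a*l + 2*a + 8*l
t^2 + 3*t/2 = t*(t + 3/2)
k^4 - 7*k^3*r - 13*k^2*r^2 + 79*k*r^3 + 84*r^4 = (k - 7*r)*(k - 4*r)*(k + r)*(k + 3*r)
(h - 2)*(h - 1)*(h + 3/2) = h^3 - 3*h^2/2 - 5*h/2 + 3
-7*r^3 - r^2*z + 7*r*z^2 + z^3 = (-r + z)*(r + z)*(7*r + z)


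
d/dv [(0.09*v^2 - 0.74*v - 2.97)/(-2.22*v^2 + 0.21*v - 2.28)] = (-1.6239*v^2 - 13.5972*v + 2.3109)/(4.9284*v^4 - 0.9324*v^3 + 10.1673*v^2 - 0.9576*v + 5.1984)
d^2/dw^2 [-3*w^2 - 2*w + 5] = -6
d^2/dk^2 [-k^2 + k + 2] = -2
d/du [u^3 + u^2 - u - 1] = 3*u^2 + 2*u - 1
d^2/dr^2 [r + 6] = 0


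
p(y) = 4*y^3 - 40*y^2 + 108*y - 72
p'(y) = 12*y^2 - 80*y + 108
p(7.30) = 140.87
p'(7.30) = 163.48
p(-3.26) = -987.77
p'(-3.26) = 496.33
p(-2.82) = -784.36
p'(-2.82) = 429.03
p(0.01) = -70.92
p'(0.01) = 107.20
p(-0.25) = -101.56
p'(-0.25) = 128.75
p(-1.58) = -358.27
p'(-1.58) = 264.36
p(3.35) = -8.72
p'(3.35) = -25.33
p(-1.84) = -431.06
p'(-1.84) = 295.83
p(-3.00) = -864.00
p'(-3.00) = 456.00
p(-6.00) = -3024.00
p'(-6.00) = 1020.00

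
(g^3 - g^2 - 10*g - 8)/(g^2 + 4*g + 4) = (g^2 - 3*g - 4)/(g + 2)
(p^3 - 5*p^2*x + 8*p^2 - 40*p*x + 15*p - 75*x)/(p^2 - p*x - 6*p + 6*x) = (p^3 - 5*p^2*x + 8*p^2 - 40*p*x + 15*p - 75*x)/(p^2 - p*x - 6*p + 6*x)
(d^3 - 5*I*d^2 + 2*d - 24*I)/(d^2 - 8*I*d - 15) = (d^2 - 2*I*d + 8)/(d - 5*I)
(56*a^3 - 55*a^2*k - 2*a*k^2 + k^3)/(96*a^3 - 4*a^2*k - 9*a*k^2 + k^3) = (7*a^2 - 6*a*k - k^2)/(12*a^2 + a*k - k^2)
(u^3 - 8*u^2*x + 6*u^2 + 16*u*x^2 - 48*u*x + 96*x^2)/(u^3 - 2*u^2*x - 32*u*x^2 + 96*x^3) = (u + 6)/(u + 6*x)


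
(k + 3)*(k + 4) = k^2 + 7*k + 12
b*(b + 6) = b^2 + 6*b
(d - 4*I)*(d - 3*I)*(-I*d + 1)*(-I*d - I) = -d^4 - d^3 + 6*I*d^3 + 5*d^2 + 6*I*d^2 + 5*d + 12*I*d + 12*I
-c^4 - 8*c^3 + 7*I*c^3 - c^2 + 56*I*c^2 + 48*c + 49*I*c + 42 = (c + 7)*(c - 6*I)*(I*c + 1)*(I*c + I)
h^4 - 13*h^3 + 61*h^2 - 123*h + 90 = (h - 5)*(h - 3)^2*(h - 2)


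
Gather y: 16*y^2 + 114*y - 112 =16*y^2 + 114*y - 112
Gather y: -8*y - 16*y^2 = -16*y^2 - 8*y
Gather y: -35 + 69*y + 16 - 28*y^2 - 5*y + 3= -28*y^2 + 64*y - 16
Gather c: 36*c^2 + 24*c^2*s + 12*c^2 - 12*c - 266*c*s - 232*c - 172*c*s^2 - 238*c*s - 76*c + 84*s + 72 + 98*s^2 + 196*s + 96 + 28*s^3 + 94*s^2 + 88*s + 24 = c^2*(24*s + 48) + c*(-172*s^2 - 504*s - 320) + 28*s^3 + 192*s^2 + 368*s + 192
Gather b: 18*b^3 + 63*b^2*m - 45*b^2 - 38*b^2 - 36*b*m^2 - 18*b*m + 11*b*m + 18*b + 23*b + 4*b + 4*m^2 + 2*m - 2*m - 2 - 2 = 18*b^3 + b^2*(63*m - 83) + b*(-36*m^2 - 7*m + 45) + 4*m^2 - 4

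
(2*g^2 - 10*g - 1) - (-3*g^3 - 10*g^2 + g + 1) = 3*g^3 + 12*g^2 - 11*g - 2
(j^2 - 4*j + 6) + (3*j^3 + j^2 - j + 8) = 3*j^3 + 2*j^2 - 5*j + 14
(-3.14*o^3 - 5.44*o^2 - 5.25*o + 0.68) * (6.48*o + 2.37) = -20.3472*o^4 - 42.693*o^3 - 46.9128*o^2 - 8.0361*o + 1.6116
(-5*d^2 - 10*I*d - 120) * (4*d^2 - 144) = -20*d^4 - 40*I*d^3 + 240*d^2 + 1440*I*d + 17280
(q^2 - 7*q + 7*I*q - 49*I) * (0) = 0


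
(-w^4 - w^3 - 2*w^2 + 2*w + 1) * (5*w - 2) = -5*w^5 - 3*w^4 - 8*w^3 + 14*w^2 + w - 2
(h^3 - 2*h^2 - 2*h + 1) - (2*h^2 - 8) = h^3 - 4*h^2 - 2*h + 9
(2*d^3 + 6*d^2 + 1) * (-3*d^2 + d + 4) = -6*d^5 - 16*d^4 + 14*d^3 + 21*d^2 + d + 4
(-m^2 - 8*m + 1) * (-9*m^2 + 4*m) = 9*m^4 + 68*m^3 - 41*m^2 + 4*m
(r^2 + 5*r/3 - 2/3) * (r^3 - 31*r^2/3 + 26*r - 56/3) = r^5 - 26*r^4/3 + 73*r^3/9 + 284*r^2/9 - 436*r/9 + 112/9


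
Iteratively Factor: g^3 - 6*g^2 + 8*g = (g - 2)*(g^2 - 4*g) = g*(g - 2)*(g - 4)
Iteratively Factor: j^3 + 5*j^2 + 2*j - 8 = (j + 4)*(j^2 + j - 2) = (j + 2)*(j + 4)*(j - 1)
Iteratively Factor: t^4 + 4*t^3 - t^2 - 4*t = (t + 1)*(t^3 + 3*t^2 - 4*t) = (t + 1)*(t + 4)*(t^2 - t) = (t - 1)*(t + 1)*(t + 4)*(t)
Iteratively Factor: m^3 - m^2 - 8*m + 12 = (m - 2)*(m^2 + m - 6) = (m - 2)^2*(m + 3)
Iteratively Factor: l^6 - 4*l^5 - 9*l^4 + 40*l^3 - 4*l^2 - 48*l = (l + 3)*(l^5 - 7*l^4 + 12*l^3 + 4*l^2 - 16*l) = l*(l + 3)*(l^4 - 7*l^3 + 12*l^2 + 4*l - 16) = l*(l + 1)*(l + 3)*(l^3 - 8*l^2 + 20*l - 16) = l*(l - 2)*(l + 1)*(l + 3)*(l^2 - 6*l + 8) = l*(l - 4)*(l - 2)*(l + 1)*(l + 3)*(l - 2)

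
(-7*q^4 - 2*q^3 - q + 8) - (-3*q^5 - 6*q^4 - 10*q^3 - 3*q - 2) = 3*q^5 - q^4 + 8*q^3 + 2*q + 10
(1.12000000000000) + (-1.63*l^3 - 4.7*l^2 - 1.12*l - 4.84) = -1.63*l^3 - 4.7*l^2 - 1.12*l - 3.72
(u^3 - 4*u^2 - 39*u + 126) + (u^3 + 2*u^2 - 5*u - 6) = 2*u^3 - 2*u^2 - 44*u + 120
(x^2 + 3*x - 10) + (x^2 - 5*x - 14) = 2*x^2 - 2*x - 24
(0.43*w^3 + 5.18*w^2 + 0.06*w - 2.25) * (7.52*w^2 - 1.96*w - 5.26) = 3.2336*w^5 + 38.1108*w^4 - 11.9634*w^3 - 44.2844*w^2 + 4.0944*w + 11.835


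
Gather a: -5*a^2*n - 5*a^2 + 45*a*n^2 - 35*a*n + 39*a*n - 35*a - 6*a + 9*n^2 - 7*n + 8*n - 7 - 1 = a^2*(-5*n - 5) + a*(45*n^2 + 4*n - 41) + 9*n^2 + n - 8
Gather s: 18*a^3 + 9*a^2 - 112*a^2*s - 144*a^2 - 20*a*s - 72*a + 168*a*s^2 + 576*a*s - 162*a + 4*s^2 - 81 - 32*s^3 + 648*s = 18*a^3 - 135*a^2 - 234*a - 32*s^3 + s^2*(168*a + 4) + s*(-112*a^2 + 556*a + 648) - 81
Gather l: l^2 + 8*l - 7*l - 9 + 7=l^2 + l - 2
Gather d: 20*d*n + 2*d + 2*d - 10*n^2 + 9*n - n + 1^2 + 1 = d*(20*n + 4) - 10*n^2 + 8*n + 2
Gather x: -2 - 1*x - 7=-x - 9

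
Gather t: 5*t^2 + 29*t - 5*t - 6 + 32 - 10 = 5*t^2 + 24*t + 16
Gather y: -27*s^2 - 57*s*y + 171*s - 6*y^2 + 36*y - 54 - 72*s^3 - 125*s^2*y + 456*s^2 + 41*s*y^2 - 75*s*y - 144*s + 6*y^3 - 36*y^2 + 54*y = -72*s^3 + 429*s^2 + 27*s + 6*y^3 + y^2*(41*s - 42) + y*(-125*s^2 - 132*s + 90) - 54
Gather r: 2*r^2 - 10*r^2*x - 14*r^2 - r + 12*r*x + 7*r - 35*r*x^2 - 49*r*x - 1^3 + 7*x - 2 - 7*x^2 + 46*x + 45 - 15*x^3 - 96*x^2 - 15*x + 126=r^2*(-10*x - 12) + r*(-35*x^2 - 37*x + 6) - 15*x^3 - 103*x^2 + 38*x + 168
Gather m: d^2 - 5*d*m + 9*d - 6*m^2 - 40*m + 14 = d^2 + 9*d - 6*m^2 + m*(-5*d - 40) + 14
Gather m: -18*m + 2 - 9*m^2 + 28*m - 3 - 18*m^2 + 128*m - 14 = -27*m^2 + 138*m - 15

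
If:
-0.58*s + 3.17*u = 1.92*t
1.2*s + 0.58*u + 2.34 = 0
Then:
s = -0.483333333333333*u - 1.95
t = 1.79704861111111*u + 0.5890625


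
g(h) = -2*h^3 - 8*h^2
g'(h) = -6*h^2 - 16*h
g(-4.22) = 7.84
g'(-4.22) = -39.33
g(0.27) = -0.62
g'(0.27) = -4.76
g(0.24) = -0.49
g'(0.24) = -4.19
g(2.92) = -118.01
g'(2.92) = -97.88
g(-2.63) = -18.95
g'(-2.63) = 0.58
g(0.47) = -1.97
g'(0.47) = -8.85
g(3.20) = -147.46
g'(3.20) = -112.64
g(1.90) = -42.60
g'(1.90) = -52.06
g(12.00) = -4608.00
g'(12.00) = -1056.00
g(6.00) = -720.00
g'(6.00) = -312.00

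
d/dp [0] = 0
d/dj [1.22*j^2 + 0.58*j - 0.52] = 2.44*j + 0.58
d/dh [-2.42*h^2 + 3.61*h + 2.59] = 3.61 - 4.84*h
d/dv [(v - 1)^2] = 2*v - 2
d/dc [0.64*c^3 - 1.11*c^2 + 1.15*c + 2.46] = 1.92*c^2 - 2.22*c + 1.15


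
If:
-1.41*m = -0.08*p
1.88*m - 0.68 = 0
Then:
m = 0.36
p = 6.38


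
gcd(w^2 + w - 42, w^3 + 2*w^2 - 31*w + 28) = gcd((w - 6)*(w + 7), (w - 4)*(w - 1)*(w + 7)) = w + 7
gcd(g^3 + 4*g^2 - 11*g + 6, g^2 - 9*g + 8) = g - 1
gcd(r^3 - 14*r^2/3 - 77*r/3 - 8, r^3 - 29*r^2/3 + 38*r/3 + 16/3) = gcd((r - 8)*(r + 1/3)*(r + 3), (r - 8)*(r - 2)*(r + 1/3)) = r^2 - 23*r/3 - 8/3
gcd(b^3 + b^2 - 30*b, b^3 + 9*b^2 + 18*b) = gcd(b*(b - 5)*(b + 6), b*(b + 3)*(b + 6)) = b^2 + 6*b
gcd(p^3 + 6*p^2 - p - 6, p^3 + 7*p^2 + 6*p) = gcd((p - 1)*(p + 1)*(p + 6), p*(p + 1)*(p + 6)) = p^2 + 7*p + 6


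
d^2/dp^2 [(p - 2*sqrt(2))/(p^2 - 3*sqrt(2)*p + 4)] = 2*((-3*p + 5*sqrt(2))*(p^2 - 3*sqrt(2)*p + 4) + (p - 2*sqrt(2))*(2*p - 3*sqrt(2))^2)/(p^2 - 3*sqrt(2)*p + 4)^3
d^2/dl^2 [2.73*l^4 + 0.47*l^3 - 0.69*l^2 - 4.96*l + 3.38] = 32.76*l^2 + 2.82*l - 1.38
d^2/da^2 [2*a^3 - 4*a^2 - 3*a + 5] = 12*a - 8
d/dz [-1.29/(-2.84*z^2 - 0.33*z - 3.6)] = (-7.3272*z - 0.4257)/(2.84*z^2 + 0.33*z + 3.6)^2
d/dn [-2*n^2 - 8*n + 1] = -4*n - 8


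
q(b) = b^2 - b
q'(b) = 2*b - 1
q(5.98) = 29.78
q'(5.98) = 10.96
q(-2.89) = 11.24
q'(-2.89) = -6.78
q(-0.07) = 0.07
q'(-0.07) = -1.14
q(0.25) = -0.19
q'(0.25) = -0.50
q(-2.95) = 11.65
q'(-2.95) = -6.90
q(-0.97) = 1.91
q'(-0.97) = -2.94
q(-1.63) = 4.29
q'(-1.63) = -4.26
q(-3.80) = 18.24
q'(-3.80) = -8.60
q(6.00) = 30.00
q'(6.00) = 11.00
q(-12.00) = 156.00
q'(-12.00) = -25.00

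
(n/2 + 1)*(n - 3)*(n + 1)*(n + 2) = n^4/2 + n^3 - 7*n^2/2 - 10*n - 6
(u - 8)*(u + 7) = u^2 - u - 56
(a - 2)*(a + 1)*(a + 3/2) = a^3 + a^2/2 - 7*a/2 - 3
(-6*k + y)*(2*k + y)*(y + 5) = -12*k^2*y - 60*k^2 - 4*k*y^2 - 20*k*y + y^3 + 5*y^2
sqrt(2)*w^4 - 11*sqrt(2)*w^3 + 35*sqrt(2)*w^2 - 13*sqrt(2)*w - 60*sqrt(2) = (w - 5)*(w - 4)*(w - 3)*(sqrt(2)*w + sqrt(2))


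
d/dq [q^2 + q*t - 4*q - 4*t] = 2*q + t - 4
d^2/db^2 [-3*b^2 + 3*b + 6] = -6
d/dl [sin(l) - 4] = cos(l)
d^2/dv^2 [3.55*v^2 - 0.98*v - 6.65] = 7.10000000000000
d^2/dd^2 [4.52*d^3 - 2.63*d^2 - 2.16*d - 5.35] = 27.12*d - 5.26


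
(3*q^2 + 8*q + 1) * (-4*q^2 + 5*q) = -12*q^4 - 17*q^3 + 36*q^2 + 5*q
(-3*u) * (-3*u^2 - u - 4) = 9*u^3 + 3*u^2 + 12*u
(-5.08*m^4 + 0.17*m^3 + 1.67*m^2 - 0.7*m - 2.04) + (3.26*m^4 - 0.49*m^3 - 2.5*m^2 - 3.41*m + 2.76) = -1.82*m^4 - 0.32*m^3 - 0.83*m^2 - 4.11*m + 0.72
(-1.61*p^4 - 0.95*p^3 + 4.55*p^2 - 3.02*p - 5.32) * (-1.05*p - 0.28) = 1.6905*p^5 + 1.4483*p^4 - 4.5115*p^3 + 1.897*p^2 + 6.4316*p + 1.4896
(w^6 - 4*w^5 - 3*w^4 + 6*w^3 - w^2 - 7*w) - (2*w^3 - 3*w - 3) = w^6 - 4*w^5 - 3*w^4 + 4*w^3 - w^2 - 4*w + 3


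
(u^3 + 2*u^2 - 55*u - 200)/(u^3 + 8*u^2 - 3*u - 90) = (u^2 - 3*u - 40)/(u^2 + 3*u - 18)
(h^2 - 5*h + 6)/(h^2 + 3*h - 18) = (h - 2)/(h + 6)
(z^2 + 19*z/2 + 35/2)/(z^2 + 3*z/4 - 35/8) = 4*(z + 7)/(4*z - 7)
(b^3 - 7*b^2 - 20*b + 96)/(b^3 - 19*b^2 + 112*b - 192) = (b + 4)/(b - 8)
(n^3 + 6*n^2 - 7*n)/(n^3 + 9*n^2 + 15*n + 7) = n*(n - 1)/(n^2 + 2*n + 1)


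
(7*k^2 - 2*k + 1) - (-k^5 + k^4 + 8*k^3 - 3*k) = k^5 - k^4 - 8*k^3 + 7*k^2 + k + 1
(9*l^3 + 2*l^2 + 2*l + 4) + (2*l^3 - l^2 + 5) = 11*l^3 + l^2 + 2*l + 9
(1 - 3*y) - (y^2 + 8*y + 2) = -y^2 - 11*y - 1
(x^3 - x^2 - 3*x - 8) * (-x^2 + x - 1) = -x^5 + 2*x^4 + x^3 + 6*x^2 - 5*x + 8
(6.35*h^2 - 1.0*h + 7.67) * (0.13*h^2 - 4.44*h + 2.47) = 0.8255*h^4 - 28.324*h^3 + 21.1216*h^2 - 36.5248*h + 18.9449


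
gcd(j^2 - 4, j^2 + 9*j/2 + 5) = j + 2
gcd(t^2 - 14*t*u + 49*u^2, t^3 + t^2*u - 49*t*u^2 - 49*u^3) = t - 7*u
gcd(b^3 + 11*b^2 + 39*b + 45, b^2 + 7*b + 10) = b + 5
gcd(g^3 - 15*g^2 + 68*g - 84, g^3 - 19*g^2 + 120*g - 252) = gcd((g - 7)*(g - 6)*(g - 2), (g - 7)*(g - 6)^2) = g^2 - 13*g + 42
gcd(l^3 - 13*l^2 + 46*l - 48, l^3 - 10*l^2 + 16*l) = l^2 - 10*l + 16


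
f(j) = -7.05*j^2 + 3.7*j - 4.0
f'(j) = 3.7 - 14.1*j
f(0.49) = -3.88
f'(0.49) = -3.21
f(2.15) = -28.63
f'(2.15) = -26.62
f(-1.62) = -28.50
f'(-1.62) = 26.54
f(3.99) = -101.47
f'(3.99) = -52.56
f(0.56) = -4.14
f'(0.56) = -4.20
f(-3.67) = -112.53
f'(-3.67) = 55.45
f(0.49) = -3.88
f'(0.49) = -3.21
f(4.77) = -146.76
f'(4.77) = -63.56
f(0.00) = -4.00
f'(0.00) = 3.70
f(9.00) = -541.75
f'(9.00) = -123.20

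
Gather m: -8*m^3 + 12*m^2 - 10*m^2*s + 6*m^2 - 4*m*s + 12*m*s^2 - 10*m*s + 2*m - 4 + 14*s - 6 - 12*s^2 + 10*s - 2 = -8*m^3 + m^2*(18 - 10*s) + m*(12*s^2 - 14*s + 2) - 12*s^2 + 24*s - 12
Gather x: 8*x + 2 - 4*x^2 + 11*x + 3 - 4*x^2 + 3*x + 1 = -8*x^2 + 22*x + 6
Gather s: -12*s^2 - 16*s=-12*s^2 - 16*s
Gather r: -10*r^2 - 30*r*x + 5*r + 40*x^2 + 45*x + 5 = -10*r^2 + r*(5 - 30*x) + 40*x^2 + 45*x + 5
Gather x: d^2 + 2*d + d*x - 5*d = d^2 + d*x - 3*d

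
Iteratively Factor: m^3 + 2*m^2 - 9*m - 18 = (m + 3)*(m^2 - m - 6) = (m - 3)*(m + 3)*(m + 2)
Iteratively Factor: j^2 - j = (j - 1)*(j)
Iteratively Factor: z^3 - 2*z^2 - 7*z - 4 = (z - 4)*(z^2 + 2*z + 1) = (z - 4)*(z + 1)*(z + 1)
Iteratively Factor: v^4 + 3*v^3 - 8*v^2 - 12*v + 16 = (v - 1)*(v^3 + 4*v^2 - 4*v - 16) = (v - 1)*(v + 4)*(v^2 - 4) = (v - 1)*(v + 2)*(v + 4)*(v - 2)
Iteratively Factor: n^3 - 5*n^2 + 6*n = (n - 3)*(n^2 - 2*n) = (n - 3)*(n - 2)*(n)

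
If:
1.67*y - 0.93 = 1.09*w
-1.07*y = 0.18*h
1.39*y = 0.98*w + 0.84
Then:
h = 0.21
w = -0.91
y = -0.03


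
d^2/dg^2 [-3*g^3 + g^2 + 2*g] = 2 - 18*g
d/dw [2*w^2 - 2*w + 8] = 4*w - 2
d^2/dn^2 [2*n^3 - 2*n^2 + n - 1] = 12*n - 4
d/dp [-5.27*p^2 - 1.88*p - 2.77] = -10.54*p - 1.88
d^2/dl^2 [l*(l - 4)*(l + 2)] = 6*l - 4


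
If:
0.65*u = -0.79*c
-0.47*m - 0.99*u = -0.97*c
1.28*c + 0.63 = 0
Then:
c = -0.49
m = -2.28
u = 0.60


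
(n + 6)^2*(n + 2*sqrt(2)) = n^3 + 2*sqrt(2)*n^2 + 12*n^2 + 24*sqrt(2)*n + 36*n + 72*sqrt(2)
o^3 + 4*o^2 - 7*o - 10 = (o - 2)*(o + 1)*(o + 5)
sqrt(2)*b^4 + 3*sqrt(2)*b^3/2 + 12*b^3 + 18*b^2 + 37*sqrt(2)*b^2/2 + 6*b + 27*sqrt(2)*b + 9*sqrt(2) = (b + 1/2)*(b + 3*sqrt(2))^2*(sqrt(2)*b + sqrt(2))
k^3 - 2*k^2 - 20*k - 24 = (k - 6)*(k + 2)^2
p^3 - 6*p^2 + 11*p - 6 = (p - 3)*(p - 2)*(p - 1)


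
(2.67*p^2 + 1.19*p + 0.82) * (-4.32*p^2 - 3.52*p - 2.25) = -11.5344*p^4 - 14.5392*p^3 - 13.7387*p^2 - 5.5639*p - 1.845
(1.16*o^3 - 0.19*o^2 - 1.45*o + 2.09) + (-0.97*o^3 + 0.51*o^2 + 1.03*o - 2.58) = 0.19*o^3 + 0.32*o^2 - 0.42*o - 0.49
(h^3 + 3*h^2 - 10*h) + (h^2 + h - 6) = h^3 + 4*h^2 - 9*h - 6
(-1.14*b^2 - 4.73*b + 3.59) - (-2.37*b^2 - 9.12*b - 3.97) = 1.23*b^2 + 4.39*b + 7.56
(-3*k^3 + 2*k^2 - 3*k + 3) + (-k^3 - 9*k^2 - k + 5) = -4*k^3 - 7*k^2 - 4*k + 8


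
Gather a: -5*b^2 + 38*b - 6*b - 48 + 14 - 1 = -5*b^2 + 32*b - 35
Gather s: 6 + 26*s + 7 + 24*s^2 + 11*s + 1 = 24*s^2 + 37*s + 14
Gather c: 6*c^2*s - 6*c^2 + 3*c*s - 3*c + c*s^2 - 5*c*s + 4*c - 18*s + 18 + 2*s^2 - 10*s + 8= c^2*(6*s - 6) + c*(s^2 - 2*s + 1) + 2*s^2 - 28*s + 26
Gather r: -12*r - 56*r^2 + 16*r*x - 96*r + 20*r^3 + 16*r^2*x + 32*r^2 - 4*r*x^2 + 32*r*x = 20*r^3 + r^2*(16*x - 24) + r*(-4*x^2 + 48*x - 108)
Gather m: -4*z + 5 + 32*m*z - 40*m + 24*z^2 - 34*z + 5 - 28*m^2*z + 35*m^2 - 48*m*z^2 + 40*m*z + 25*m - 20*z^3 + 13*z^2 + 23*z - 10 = m^2*(35 - 28*z) + m*(-48*z^2 + 72*z - 15) - 20*z^3 + 37*z^2 - 15*z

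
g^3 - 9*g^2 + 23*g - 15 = (g - 5)*(g - 3)*(g - 1)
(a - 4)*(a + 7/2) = a^2 - a/2 - 14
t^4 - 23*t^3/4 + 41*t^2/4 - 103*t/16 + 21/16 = (t - 3)*(t - 7/4)*(t - 1/2)^2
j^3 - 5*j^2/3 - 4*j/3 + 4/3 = (j - 2)*(j - 2/3)*(j + 1)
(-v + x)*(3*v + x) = -3*v^2 + 2*v*x + x^2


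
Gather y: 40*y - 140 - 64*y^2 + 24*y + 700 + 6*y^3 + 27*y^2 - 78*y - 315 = 6*y^3 - 37*y^2 - 14*y + 245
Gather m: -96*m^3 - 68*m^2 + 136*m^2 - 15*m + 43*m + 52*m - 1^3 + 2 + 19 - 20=-96*m^3 + 68*m^2 + 80*m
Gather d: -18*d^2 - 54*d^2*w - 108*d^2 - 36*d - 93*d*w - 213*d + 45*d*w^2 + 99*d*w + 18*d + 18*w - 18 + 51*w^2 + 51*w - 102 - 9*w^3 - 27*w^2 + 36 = d^2*(-54*w - 126) + d*(45*w^2 + 6*w - 231) - 9*w^3 + 24*w^2 + 69*w - 84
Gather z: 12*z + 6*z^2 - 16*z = 6*z^2 - 4*z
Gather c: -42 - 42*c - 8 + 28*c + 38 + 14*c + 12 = 0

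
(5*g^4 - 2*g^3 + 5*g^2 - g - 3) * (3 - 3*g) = -15*g^5 + 21*g^4 - 21*g^3 + 18*g^2 + 6*g - 9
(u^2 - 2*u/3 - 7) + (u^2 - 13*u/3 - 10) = 2*u^2 - 5*u - 17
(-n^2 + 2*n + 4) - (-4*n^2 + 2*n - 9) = 3*n^2 + 13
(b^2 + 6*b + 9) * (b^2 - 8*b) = b^4 - 2*b^3 - 39*b^2 - 72*b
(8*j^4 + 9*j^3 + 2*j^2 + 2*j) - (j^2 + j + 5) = 8*j^4 + 9*j^3 + j^2 + j - 5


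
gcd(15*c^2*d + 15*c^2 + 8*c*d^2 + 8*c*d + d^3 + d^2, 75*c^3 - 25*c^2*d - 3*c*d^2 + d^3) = 5*c + d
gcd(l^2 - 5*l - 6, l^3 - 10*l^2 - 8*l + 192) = l - 6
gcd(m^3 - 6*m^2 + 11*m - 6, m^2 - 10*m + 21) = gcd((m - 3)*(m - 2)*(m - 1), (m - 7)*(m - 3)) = m - 3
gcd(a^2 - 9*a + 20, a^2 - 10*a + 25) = a - 5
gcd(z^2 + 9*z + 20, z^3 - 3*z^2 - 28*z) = z + 4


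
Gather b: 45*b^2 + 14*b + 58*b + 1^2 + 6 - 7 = 45*b^2 + 72*b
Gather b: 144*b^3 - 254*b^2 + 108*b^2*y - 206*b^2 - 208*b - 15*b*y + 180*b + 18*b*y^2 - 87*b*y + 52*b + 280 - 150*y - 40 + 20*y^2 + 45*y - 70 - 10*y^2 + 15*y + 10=144*b^3 + b^2*(108*y - 460) + b*(18*y^2 - 102*y + 24) + 10*y^2 - 90*y + 180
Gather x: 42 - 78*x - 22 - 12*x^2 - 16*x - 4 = -12*x^2 - 94*x + 16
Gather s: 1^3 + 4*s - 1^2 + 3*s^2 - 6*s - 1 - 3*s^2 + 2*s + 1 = 0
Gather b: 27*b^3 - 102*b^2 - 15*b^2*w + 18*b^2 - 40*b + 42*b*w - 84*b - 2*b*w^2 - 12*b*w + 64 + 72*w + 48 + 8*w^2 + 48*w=27*b^3 + b^2*(-15*w - 84) + b*(-2*w^2 + 30*w - 124) + 8*w^2 + 120*w + 112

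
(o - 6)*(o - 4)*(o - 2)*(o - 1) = o^4 - 13*o^3 + 56*o^2 - 92*o + 48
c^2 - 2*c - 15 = (c - 5)*(c + 3)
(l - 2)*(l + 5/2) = l^2 + l/2 - 5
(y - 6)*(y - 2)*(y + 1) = y^3 - 7*y^2 + 4*y + 12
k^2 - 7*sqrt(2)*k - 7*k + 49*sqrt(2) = (k - 7)*(k - 7*sqrt(2))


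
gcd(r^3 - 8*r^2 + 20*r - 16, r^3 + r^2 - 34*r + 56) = r^2 - 6*r + 8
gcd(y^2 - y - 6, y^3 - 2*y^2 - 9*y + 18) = y - 3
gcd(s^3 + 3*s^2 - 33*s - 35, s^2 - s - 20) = s - 5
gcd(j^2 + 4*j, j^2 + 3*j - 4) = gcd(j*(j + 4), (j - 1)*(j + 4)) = j + 4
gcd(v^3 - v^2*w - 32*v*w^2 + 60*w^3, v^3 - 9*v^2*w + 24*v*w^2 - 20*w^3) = v^2 - 7*v*w + 10*w^2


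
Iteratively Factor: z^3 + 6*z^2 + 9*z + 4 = (z + 1)*(z^2 + 5*z + 4) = (z + 1)*(z + 4)*(z + 1)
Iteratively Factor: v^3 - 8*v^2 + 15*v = (v - 3)*(v^2 - 5*v) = v*(v - 3)*(v - 5)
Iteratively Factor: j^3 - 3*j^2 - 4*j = (j)*(j^2 - 3*j - 4) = j*(j + 1)*(j - 4)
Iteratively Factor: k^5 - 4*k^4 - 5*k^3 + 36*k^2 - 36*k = (k)*(k^4 - 4*k^3 - 5*k^2 + 36*k - 36) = k*(k + 3)*(k^3 - 7*k^2 + 16*k - 12) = k*(k - 3)*(k + 3)*(k^2 - 4*k + 4) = k*(k - 3)*(k - 2)*(k + 3)*(k - 2)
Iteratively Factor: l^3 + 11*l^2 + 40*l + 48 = (l + 4)*(l^2 + 7*l + 12) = (l + 3)*(l + 4)*(l + 4)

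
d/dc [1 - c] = -1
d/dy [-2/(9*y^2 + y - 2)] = 2*(18*y + 1)/(9*y^2 + y - 2)^2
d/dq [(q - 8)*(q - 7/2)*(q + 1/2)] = 3*q^2 - 22*q + 89/4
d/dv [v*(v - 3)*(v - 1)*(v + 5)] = 4*v^3 + 3*v^2 - 34*v + 15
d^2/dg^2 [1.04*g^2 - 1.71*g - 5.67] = 2.08000000000000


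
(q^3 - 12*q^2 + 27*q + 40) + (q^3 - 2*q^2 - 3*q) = 2*q^3 - 14*q^2 + 24*q + 40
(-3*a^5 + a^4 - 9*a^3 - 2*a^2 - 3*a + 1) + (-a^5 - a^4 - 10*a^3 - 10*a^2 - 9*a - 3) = -4*a^5 - 19*a^3 - 12*a^2 - 12*a - 2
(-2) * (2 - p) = 2*p - 4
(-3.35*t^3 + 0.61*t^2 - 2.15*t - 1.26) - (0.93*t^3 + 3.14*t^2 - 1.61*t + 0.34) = -4.28*t^3 - 2.53*t^2 - 0.54*t - 1.6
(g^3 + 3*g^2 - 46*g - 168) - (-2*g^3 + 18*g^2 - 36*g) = 3*g^3 - 15*g^2 - 10*g - 168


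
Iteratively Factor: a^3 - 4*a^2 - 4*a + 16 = (a - 4)*(a^2 - 4) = (a - 4)*(a - 2)*(a + 2)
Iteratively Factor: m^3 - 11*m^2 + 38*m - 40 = (m - 5)*(m^2 - 6*m + 8) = (m - 5)*(m - 2)*(m - 4)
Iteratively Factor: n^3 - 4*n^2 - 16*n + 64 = (n + 4)*(n^2 - 8*n + 16) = (n - 4)*(n + 4)*(n - 4)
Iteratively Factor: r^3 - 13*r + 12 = (r - 3)*(r^2 + 3*r - 4) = (r - 3)*(r + 4)*(r - 1)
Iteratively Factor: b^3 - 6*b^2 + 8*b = (b)*(b^2 - 6*b + 8) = b*(b - 2)*(b - 4)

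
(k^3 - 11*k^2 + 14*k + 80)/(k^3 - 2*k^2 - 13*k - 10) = (k - 8)/(k + 1)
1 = 1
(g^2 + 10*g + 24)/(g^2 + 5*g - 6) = (g + 4)/(g - 1)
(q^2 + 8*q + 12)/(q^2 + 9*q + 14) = (q + 6)/(q + 7)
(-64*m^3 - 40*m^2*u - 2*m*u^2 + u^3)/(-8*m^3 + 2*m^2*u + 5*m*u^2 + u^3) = (-8*m + u)/(-m + u)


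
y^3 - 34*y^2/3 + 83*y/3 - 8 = (y - 8)*(y - 3)*(y - 1/3)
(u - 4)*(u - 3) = u^2 - 7*u + 12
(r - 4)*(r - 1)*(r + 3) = r^3 - 2*r^2 - 11*r + 12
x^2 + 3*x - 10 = (x - 2)*(x + 5)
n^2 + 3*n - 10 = (n - 2)*(n + 5)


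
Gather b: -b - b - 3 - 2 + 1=-2*b - 4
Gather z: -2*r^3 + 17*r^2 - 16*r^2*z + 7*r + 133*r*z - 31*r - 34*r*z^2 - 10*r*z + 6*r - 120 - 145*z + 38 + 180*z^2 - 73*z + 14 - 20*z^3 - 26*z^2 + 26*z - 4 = -2*r^3 + 17*r^2 - 18*r - 20*z^3 + z^2*(154 - 34*r) + z*(-16*r^2 + 123*r - 192) - 72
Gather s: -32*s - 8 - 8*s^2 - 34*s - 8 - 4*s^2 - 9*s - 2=-12*s^2 - 75*s - 18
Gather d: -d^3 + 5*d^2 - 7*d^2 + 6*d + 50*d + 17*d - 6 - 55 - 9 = -d^3 - 2*d^2 + 73*d - 70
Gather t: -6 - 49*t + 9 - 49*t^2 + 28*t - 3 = -49*t^2 - 21*t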